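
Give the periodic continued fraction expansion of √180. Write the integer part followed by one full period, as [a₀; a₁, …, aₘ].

a₀ = ⌊√180⌋ = 13.
With m₀=0, d₀=1 and mₖ₊₁ = dₖaₖ − mₖ, dₖ₊₁ = (n − mₖ₊₁²)/dₖ, aₖ₊₁ = ⌊(a₀+mₖ₊₁)/dₖ₊₁⌋:
  k=1: m=13, d=11, a=2
  k=2: m=9, d=9, a=2
  k=3: m=9, d=11, a=2
  k=4: m=13, d=1, a=26
d=1 and a=2a₀=26 at k=4, so the next step gives (m, d) = (13, 11) again — its k=1 value — and the period has length 4.

[13; 2, 2, 2, 26]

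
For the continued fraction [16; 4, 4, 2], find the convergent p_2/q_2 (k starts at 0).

Using pₖ = aₖpₖ₋₁ + pₖ₋₂, qₖ = aₖqₖ₋₁ + qₖ₋₂ (with p₋₁=1, p₋₂=0, q₋₁=0, q₋₂=1):
  k=0: a=16, p=16, q=1
  k=1: a=4, p=65, q=4
  k=2: a=4, p=276, q=17

276/17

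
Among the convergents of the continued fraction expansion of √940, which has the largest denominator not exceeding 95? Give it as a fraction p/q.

√940 = [30; 1, 1, 1, 14, 1, 1, 1, 60, …] (period length 8).
Convergents:
  p_0/q_0 = 30/1
  p_1/q_1 = 31/1
  p_2/q_2 = 61/2
  p_3/q_3 = 92/3
  p_4/q_4 = 1349/44
  p_5/q_5 = 1441/47
  p_6/q_6 = 2790/91
  p_7/q_7 = 4231/138
q_6 = 91 ≤ 95 < 138 = q_7, so the answer is 2790/91.

2790/91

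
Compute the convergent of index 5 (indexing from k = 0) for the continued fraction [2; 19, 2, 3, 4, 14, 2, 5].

17023/8298

Using pₖ = aₖpₖ₋₁ + pₖ₋₂, qₖ = aₖqₖ₋₁ + qₖ₋₂ (with p₋₁=1, p₋₂=0, q₋₁=0, q₋₂=1):
  k=0: a=2, p=2, q=1
  k=1: a=19, p=39, q=19
  k=2: a=2, p=80, q=39
  k=3: a=3, p=279, q=136
  k=4: a=4, p=1196, q=583
  k=5: a=14, p=17023, q=8298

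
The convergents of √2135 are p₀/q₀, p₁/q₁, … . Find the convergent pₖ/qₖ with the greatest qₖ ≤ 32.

√2135 = [46; 4, 1, 5, 1, 4, 92, …] (period length 6).
Convergents:
  p_0/q_0 = 46/1
  p_1/q_1 = 185/4
  p_2/q_2 = 231/5
  p_3/q_3 = 1340/29
  p_4/q_4 = 1571/34
q_3 = 29 ≤ 32 < 34 = q_4, so the answer is 1340/29.

1340/29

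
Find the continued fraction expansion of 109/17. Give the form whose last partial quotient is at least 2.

109 = 6×17 + 7
17 = 2×7 + 3
7 = 2×3 + 1
3 = 3×1 + 0  (stop)
So 109/17 = [6; 2, 2, 3].

[6; 2, 2, 3]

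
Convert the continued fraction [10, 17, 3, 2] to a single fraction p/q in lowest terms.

1217/121

Fold from the inside: start with 2/1.
  3 + 1/2 = 7/2
  17 + 2/7 = 121/7
  10 + 7/121 = 1217/121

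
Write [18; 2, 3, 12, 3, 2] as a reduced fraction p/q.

Using pₖ = aₖpₖ₋₁ + pₖ₋₂ and qₖ = aₖqₖ₋₁ + qₖ₋₂:
  k=0: a=18, p=18, q=1
  k=1: a=2, p=37, q=2
  k=2: a=3, p=129, q=7
  k=3: a=12, p=1585, q=86
  k=4: a=3, p=4884, q=265
  k=5: a=2, p=11353, q=616

11353/616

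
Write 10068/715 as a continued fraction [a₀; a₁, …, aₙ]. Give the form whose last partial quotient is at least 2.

10068 = 14×715 + 58
715 = 12×58 + 19
58 = 3×19 + 1
19 = 19×1 + 0  (stop)
So 10068/715 = [14; 12, 3, 19].

[14; 12, 3, 19]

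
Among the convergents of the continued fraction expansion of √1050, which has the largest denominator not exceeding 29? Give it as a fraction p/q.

√1050 = [32; 2, 2, 10, 2, 2, 64, …] (period length 6).
Convergents:
  p_0/q_0 = 32/1
  p_1/q_1 = 65/2
  p_2/q_2 = 162/5
  p_3/q_3 = 1685/52
q_2 = 5 ≤ 29 < 52 = q_3, so the answer is 162/5.

162/5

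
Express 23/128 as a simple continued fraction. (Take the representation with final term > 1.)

[0; 5, 1, 1, 3, 3]

23 = 0*128 + 23
128 = 5*23 + 13
23 = 1*13 + 10
13 = 1*10 + 3
10 = 3*3 + 1
3 = 3*1 + 0  (stop)
So 23/128 = [0; 5, 1, 1, 3, 3].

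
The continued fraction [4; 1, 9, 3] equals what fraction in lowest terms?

Using pₖ = aₖpₖ₋₁ + pₖ₋₂ and qₖ = aₖqₖ₋₁ + qₖ₋₂:
  k=0: a=4, p=4, q=1
  k=1: a=1, p=5, q=1
  k=2: a=9, p=49, q=10
  k=3: a=3, p=152, q=31

152/31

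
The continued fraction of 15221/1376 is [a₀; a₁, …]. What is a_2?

15221 = 11·1376 + 85   →  a_0 = 11
1376 = 16·85 + 16   →  a_1 = 16
85 = 5·16 + 5   →  a_2 = 5

5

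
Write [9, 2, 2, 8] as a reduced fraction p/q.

395/42

Using pₖ = aₖpₖ₋₁ + pₖ₋₂ and qₖ = aₖqₖ₋₁ + qₖ₋₂:
  k=0: a=9, p=9, q=1
  k=1: a=2, p=19, q=2
  k=2: a=2, p=47, q=5
  k=3: a=8, p=395, q=42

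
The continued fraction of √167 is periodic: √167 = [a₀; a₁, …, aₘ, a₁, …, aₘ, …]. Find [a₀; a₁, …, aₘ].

[12; 1, 11, 1, 24]

a₀ = ⌊√167⌋ = 12.
With m₀=0, d₀=1 and mₖ₊₁ = dₖaₖ − mₖ, dₖ₊₁ = (n − mₖ₊₁²)/dₖ, aₖ₊₁ = ⌊(a₀+mₖ₊₁)/dₖ₊₁⌋:
  k=1: m=12, d=23, a=1
  k=2: m=11, d=2, a=11
  k=3: m=11, d=23, a=1
  k=4: m=12, d=1, a=24
d=1 and a=2a₀=24 at k=4, so the next step gives (m, d) = (12, 23) again — its k=1 value — and the period has length 4.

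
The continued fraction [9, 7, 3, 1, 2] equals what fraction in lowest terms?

731/80

Fold from the inside: start with 2/1.
  1 + 1/2 = 3/2
  3 + 2/3 = 11/3
  7 + 3/11 = 80/11
  9 + 11/80 = 731/80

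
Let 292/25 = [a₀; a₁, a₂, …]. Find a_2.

292 = 11·25 + 17   →  a_0 = 11
25 = 1·17 + 8   →  a_1 = 1
17 = 2·8 + 1   →  a_2 = 2

2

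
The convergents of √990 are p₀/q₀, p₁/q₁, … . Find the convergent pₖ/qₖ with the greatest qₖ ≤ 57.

√990 = [31; 2, 6, 2, 62, …] (period length 4).
Convergents:
  p_0/q_0 = 31/1
  p_1/q_1 = 63/2
  p_2/q_2 = 409/13
  p_3/q_3 = 881/28
  p_4/q_4 = 55031/1749
q_3 = 28 ≤ 57 < 1749 = q_4, so the answer is 881/28.

881/28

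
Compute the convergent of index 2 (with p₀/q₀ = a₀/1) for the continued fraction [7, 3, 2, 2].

51/7

Using pₖ = aₖpₖ₋₁ + pₖ₋₂, qₖ = aₖqₖ₋₁ + qₖ₋₂ (with p₋₁=1, p₋₂=0, q₋₁=0, q₋₂=1):
  k=0: a=7, p=7, q=1
  k=1: a=3, p=22, q=3
  k=2: a=2, p=51, q=7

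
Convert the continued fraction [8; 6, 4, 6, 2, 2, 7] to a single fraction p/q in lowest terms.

50161/6147

Fold from the inside: start with 7/1.
  2 + 1/7 = 15/7
  2 + 7/15 = 37/15
  6 + 15/37 = 237/37
  4 + 37/237 = 985/237
  6 + 237/985 = 6147/985
  8 + 985/6147 = 50161/6147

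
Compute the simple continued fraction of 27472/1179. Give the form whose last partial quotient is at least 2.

[23; 3, 3, 8, 1, 3, 3]

27472 = 23*1179 + 355
1179 = 3*355 + 114
355 = 3*114 + 13
114 = 8*13 + 10
13 = 1*10 + 3
10 = 3*3 + 1
3 = 3*1 + 0  (stop)
So 27472/1179 = [23; 3, 3, 8, 1, 3, 3].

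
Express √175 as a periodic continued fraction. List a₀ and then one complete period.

a₀ = ⌊√175⌋ = 13.

[13; 4, 2, 1, 2, 4, 26]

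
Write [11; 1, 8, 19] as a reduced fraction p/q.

2045/172

Fold from the inside: start with 19/1.
  8 + 1/19 = 153/19
  1 + 19/153 = 172/153
  11 + 153/172 = 2045/172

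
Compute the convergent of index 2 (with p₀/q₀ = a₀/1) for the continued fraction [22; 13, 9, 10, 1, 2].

2605/118

Using pₖ = aₖpₖ₋₁ + pₖ₋₂, qₖ = aₖqₖ₋₁ + qₖ₋₂ (with p₋₁=1, p₋₂=0, q₋₁=0, q₋₂=1):
  k=0: a=22, p=22, q=1
  k=1: a=13, p=287, q=13
  k=2: a=9, p=2605, q=118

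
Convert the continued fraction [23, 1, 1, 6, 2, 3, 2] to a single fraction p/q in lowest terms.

Using pₖ = aₖpₖ₋₁ + pₖ₋₂ and qₖ = aₖqₖ₋₁ + qₖ₋₂:
  k=0: a=23, p=23, q=1
  k=1: a=1, p=24, q=1
  k=2: a=1, p=47, q=2
  k=3: a=6, p=306, q=13
  k=4: a=2, p=659, q=28
  k=5: a=3, p=2283, q=97
  k=6: a=2, p=5225, q=222

5225/222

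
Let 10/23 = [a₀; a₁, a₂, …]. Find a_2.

10 = 0·23 + 10   →  a_0 = 0
23 = 2·10 + 3   →  a_1 = 2
10 = 3·3 + 1   →  a_2 = 3

3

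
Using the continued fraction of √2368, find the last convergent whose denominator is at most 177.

7056/145

√2368 = [48; 1, 1, 1, 23, 1, 1, 1, 96, …] (period length 8).
Convergents:
  p_0/q_0 = 48/1
  p_1/q_1 = 49/1
  p_2/q_2 = 97/2
  p_3/q_3 = 146/3
  p_4/q_4 = 3455/71
  p_5/q_5 = 3601/74
  p_6/q_6 = 7056/145
  p_7/q_7 = 10657/219
q_6 = 145 ≤ 177 < 219 = q_7, so the answer is 7056/145.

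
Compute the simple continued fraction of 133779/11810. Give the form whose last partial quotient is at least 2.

133779 = 11*11810 + 3869
11810 = 3*3869 + 203
3869 = 19*203 + 12
203 = 16*12 + 11
12 = 1*11 + 1
11 = 11*1 + 0  (stop)
So 133779/11810 = [11; 3, 19, 16, 1, 11].

[11; 3, 19, 16, 1, 11]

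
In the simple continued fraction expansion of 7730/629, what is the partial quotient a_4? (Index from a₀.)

7730 = 12·629 + 182   →  a_0 = 12
629 = 3·182 + 83   →  a_1 = 3
182 = 2·83 + 16   →  a_2 = 2
83 = 5·16 + 3   →  a_3 = 5
16 = 5·3 + 1   →  a_4 = 5

5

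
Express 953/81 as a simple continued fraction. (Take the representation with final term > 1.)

[11; 1, 3, 3, 1, 4]

953 = 11·81 + 62
81 = 1·62 + 19
62 = 3·19 + 5
19 = 3·5 + 4
5 = 1·4 + 1
4 = 4·1 + 0  (stop)
So 953/81 = [11; 1, 3, 3, 1, 4].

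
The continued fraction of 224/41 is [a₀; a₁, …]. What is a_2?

224 = 5·41 + 19   →  a_0 = 5
41 = 2·19 + 3   →  a_1 = 2
19 = 6·3 + 1   →  a_2 = 6

6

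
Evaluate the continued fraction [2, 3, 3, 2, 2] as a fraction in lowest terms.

129/56

Using pₖ = aₖpₖ₋₁ + pₖ₋₂ and qₖ = aₖqₖ₋₁ + qₖ₋₂:
  k=0: a=2, p=2, q=1
  k=1: a=3, p=7, q=3
  k=2: a=3, p=23, q=10
  k=3: a=2, p=53, q=23
  k=4: a=2, p=129, q=56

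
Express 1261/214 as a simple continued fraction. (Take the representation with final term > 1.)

[5; 1, 8, 3, 3, 2]

1261 = 5*214 + 191
214 = 1*191 + 23
191 = 8*23 + 7
23 = 3*7 + 2
7 = 3*2 + 1
2 = 2*1 + 0  (stop)
So 1261/214 = [5; 1, 8, 3, 3, 2].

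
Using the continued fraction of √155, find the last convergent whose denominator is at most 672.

6088/489

√155 = [12; 2, 4, 2, 24, …] (period length 4).
Convergents:
  p_0/q_0 = 12/1
  p_1/q_1 = 25/2
  p_2/q_2 = 112/9
  p_3/q_3 = 249/20
  p_4/q_4 = 6088/489
  p_5/q_5 = 12425/998
q_4 = 489 ≤ 672 < 998 = q_5, so the answer is 6088/489.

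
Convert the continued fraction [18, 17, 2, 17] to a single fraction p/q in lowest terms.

Using pₖ = aₖpₖ₋₁ + pₖ₋₂ and qₖ = aₖqₖ₋₁ + qₖ₋₂:
  k=0: a=18, p=18, q=1
  k=1: a=17, p=307, q=17
  k=2: a=2, p=632, q=35
  k=3: a=17, p=11051, q=612

11051/612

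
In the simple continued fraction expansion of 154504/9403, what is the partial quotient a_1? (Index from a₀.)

2

154504 = 16·9403 + 4056   →  a_0 = 16
9403 = 2·4056 + 1291   →  a_1 = 2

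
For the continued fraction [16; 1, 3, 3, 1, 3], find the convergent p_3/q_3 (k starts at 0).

218/13

Using pₖ = aₖpₖ₋₁ + pₖ₋₂, qₖ = aₖqₖ₋₁ + qₖ₋₂ (with p₋₁=1, p₋₂=0, q₋₁=0, q₋₂=1):
  k=0: a=16, p=16, q=1
  k=1: a=1, p=17, q=1
  k=2: a=3, p=67, q=4
  k=3: a=3, p=218, q=13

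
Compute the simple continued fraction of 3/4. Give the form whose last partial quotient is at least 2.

3 = 0·4 + 3
4 = 1·3 + 1
3 = 3·1 + 0  (stop)
So 3/4 = [0; 1, 3].

[0; 1, 3]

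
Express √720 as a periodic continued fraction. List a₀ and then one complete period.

a₀ = ⌊√720⌋ = 26.
With m₀=0, d₀=1 and mₖ₊₁ = dₖaₖ − mₖ, dₖ₊₁ = (n − mₖ₊₁²)/dₖ, aₖ₊₁ = ⌊(a₀+mₖ₊₁)/dₖ₊₁⌋:
  k=1: m=26, d=44, a=1
  k=2: m=18, d=9, a=4
  k=3: m=18, d=44, a=1
  k=4: m=26, d=1, a=52
d=1 and a=2a₀=52 at k=4, so the next step gives (m, d) = (26, 44) again — its k=1 value — and the period has length 4.

[26; 1, 4, 1, 52]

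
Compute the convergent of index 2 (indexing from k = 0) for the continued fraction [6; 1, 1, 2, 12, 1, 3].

Using pₖ = aₖpₖ₋₁ + pₖ₋₂, qₖ = aₖqₖ₋₁ + qₖ₋₂ (with p₋₁=1, p₋₂=0, q₋₁=0, q₋₂=1):
  k=0: a=6, p=6, q=1
  k=1: a=1, p=7, q=1
  k=2: a=1, p=13, q=2

13/2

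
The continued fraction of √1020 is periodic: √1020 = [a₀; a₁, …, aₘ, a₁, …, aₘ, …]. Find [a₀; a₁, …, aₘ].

[31; 1, 14, 1, 62]

a₀ = ⌊√1020⌋ = 31.
With m₀=0, d₀=1 and mₖ₊₁ = dₖaₖ − mₖ, dₖ₊₁ = (n − mₖ₊₁²)/dₖ, aₖ₊₁ = ⌊(a₀+mₖ₊₁)/dₖ₊₁⌋:
  k=1: m=31, d=59, a=1
  k=2: m=28, d=4, a=14
  k=3: m=28, d=59, a=1
  k=4: m=31, d=1, a=62
d=1 and a=2a₀=62 at k=4, so the next step gives (m, d) = (31, 59) again — its k=1 value — and the period has length 4.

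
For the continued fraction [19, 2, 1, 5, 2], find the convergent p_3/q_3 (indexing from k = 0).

Using pₖ = aₖpₖ₋₁ + pₖ₋₂, qₖ = aₖqₖ₋₁ + qₖ₋₂ (with p₋₁=1, p₋₂=0, q₋₁=0, q₋₂=1):
  k=0: a=19, p=19, q=1
  k=1: a=2, p=39, q=2
  k=2: a=1, p=58, q=3
  k=3: a=5, p=329, q=17

329/17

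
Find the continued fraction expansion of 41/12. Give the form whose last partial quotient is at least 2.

[3; 2, 2, 2]

41 = 3×12 + 5
12 = 2×5 + 2
5 = 2×2 + 1
2 = 2×1 + 0  (stop)
So 41/12 = [3; 2, 2, 2].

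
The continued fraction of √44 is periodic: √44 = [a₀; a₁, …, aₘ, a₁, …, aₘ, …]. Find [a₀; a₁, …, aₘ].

[6; 1, 1, 1, 2, 1, 1, 1, 12]

a₀ = ⌊√44⌋ = 6.
With m₀=0, d₀=1 and mₖ₊₁ = dₖaₖ − mₖ, dₖ₊₁ = (n − mₖ₊₁²)/dₖ, aₖ₊₁ = ⌊(a₀+mₖ₊₁)/dₖ₊₁⌋:
  k=1: m=6, d=8, a=1
  k=2: m=2, d=5, a=1
  k=3: m=3, d=7, a=1
  k=4: m=4, d=4, a=2
  k=5: m=4, d=7, a=1
  k=6: m=3, d=5, a=1
  k=7: m=2, d=8, a=1
  k=8: m=6, d=1, a=12
d=1 and a=2a₀=12 at k=8, so the next step gives (m, d) = (6, 8) again — its k=1 value — and the period has length 8.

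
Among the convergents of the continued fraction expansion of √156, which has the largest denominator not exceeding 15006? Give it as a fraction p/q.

62425/4998

√156 = [12; 2, 24, …] (period length 2).
Convergents:
  p_0/q_0 = 12/1
  p_1/q_1 = 25/2
  p_2/q_2 = 612/49
  p_3/q_3 = 1249/100
  p_4/q_4 = 30588/2449
  p_5/q_5 = 62425/4998
  p_6/q_6 = 1528788/122401
q_5 = 4998 ≤ 15006 < 122401 = q_6, so the answer is 62425/4998.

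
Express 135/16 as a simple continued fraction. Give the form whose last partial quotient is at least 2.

[8; 2, 3, 2]

135 = 8*16 + 7
16 = 2*7 + 2
7 = 3*2 + 1
2 = 2*1 + 0  (stop)
So 135/16 = [8; 2, 3, 2].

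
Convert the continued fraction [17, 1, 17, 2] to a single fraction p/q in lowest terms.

Using pₖ = aₖpₖ₋₁ + pₖ₋₂ and qₖ = aₖqₖ₋₁ + qₖ₋₂:
  k=0: a=17, p=17, q=1
  k=1: a=1, p=18, q=1
  k=2: a=17, p=323, q=18
  k=3: a=2, p=664, q=37

664/37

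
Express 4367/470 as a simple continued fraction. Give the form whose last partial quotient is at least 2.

4367 = 9×470 + 137
470 = 3×137 + 59
137 = 2×59 + 19
59 = 3×19 + 2
19 = 9×2 + 1
2 = 2×1 + 0  (stop)
So 4367/470 = [9; 3, 2, 3, 9, 2].

[9; 3, 2, 3, 9, 2]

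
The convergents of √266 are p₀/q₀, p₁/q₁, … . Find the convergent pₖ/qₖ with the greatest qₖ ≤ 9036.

67081/4113

√266 = [16; 3, 4, 3, 32, …] (period length 4).
Convergents:
  p_0/q_0 = 16/1
  p_1/q_1 = 49/3
  p_2/q_2 = 212/13
  p_3/q_3 = 685/42
  p_4/q_4 = 22132/1357
  p_5/q_5 = 67081/4113
  p_6/q_6 = 290456/17809
q_5 = 4113 ≤ 9036 < 17809 = q_6, so the answer is 67081/4113.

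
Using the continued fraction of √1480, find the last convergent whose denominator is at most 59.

√1480 = [38; 2, 8, 19, 8, 2, 76, …] (period length 6).
Convergents:
  p_0/q_0 = 38/1
  p_1/q_1 = 77/2
  p_2/q_2 = 654/17
  p_3/q_3 = 12503/325
q_2 = 17 ≤ 59 < 325 = q_3, so the answer is 654/17.

654/17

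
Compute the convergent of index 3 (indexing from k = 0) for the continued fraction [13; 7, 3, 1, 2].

Using pₖ = aₖpₖ₋₁ + pₖ₋₂, qₖ = aₖqₖ₋₁ + qₖ₋₂ (with p₋₁=1, p₋₂=0, q₋₁=0, q₋₂=1):
  k=0: a=13, p=13, q=1
  k=1: a=7, p=92, q=7
  k=2: a=3, p=289, q=22
  k=3: a=1, p=381, q=29

381/29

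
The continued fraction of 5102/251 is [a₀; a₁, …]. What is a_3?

2

5102 = 20·251 + 82   →  a_0 = 20
251 = 3·82 + 5   →  a_1 = 3
82 = 16·5 + 2   →  a_2 = 16
5 = 2·2 + 1   →  a_3 = 2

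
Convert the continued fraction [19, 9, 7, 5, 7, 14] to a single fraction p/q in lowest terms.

Using pₖ = aₖpₖ₋₁ + pₖ₋₂ and qₖ = aₖqₖ₋₁ + qₖ₋₂:
  k=0: a=19, p=19, q=1
  k=1: a=9, p=172, q=9
  k=2: a=7, p=1223, q=64
  k=3: a=5, p=6287, q=329
  k=4: a=7, p=45232, q=2367
  k=5: a=14, p=639535, q=33467

639535/33467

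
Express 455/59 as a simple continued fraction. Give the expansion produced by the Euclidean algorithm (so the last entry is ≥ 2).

[7; 1, 2, 2, 8]

455 = 7*59 + 42
59 = 1*42 + 17
42 = 2*17 + 8
17 = 2*8 + 1
8 = 8*1 + 0  (stop)
So 455/59 = [7; 1, 2, 2, 8].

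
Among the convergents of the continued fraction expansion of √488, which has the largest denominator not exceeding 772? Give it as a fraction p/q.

√488 = [22; 11, 44, …] (period length 2).
Convergents:
  p_0/q_0 = 22/1
  p_1/q_1 = 243/11
  p_2/q_2 = 10714/485
  p_3/q_3 = 118097/5346
q_2 = 485 ≤ 772 < 5346 = q_3, so the answer is 10714/485.

10714/485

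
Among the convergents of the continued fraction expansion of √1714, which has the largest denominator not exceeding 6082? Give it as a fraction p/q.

√1714 = [41; 2, 2, 82, …] (period length 3).
Convergents:
  p_0/q_0 = 41/1
  p_1/q_1 = 83/2
  p_2/q_2 = 207/5
  p_3/q_3 = 17057/412
  p_4/q_4 = 34321/829
  p_5/q_5 = 85699/2070
  p_6/q_6 = 7061639/170569
q_5 = 2070 ≤ 6082 < 170569 = q_6, so the answer is 85699/2070.

85699/2070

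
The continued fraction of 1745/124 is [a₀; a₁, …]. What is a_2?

1

1745 = 14·124 + 9   →  a_0 = 14
124 = 13·9 + 7   →  a_1 = 13
9 = 1·7 + 2   →  a_2 = 1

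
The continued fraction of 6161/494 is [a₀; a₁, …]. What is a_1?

2

6161 = 12·494 + 233   →  a_0 = 12
494 = 2·233 + 28   →  a_1 = 2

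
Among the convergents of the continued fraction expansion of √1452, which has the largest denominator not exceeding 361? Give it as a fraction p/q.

√1452 = [38; 9, 1, 1, 18, 1, 1, 9, 76, …] (period length 8).
Convergents:
  p_0/q_0 = 38/1
  p_1/q_1 = 343/9
  p_2/q_2 = 381/10
  p_3/q_3 = 724/19
  p_4/q_4 = 13413/352
  p_5/q_5 = 14137/371
q_4 = 352 ≤ 361 < 371 = q_5, so the answer is 13413/352.

13413/352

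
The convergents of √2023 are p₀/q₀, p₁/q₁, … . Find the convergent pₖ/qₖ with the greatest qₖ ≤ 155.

√2023 = [44; 1, 43, 1, 88, …] (period length 4).
Convergents:
  p_0/q_0 = 44/1
  p_1/q_1 = 45/1
  p_2/q_2 = 1979/44
  p_3/q_3 = 2024/45
  p_4/q_4 = 180091/4004
q_3 = 45 ≤ 155 < 4004 = q_4, so the answer is 2024/45.

2024/45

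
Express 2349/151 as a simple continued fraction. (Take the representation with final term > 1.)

[15; 1, 1, 3, 1, 16]

2349 = 15×151 + 84
151 = 1×84 + 67
84 = 1×67 + 17
67 = 3×17 + 16
17 = 1×16 + 1
16 = 16×1 + 0  (stop)
So 2349/151 = [15; 1, 1, 3, 1, 16].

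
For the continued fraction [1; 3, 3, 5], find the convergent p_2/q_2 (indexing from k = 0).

Using pₖ = aₖpₖ₋₁ + pₖ₋₂, qₖ = aₖqₖ₋₁ + qₖ₋₂ (with p₋₁=1, p₋₂=0, q₋₁=0, q₋₂=1):
  k=0: a=1, p=1, q=1
  k=1: a=3, p=4, q=3
  k=2: a=3, p=13, q=10

13/10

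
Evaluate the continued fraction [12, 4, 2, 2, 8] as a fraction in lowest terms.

Using pₖ = aₖpₖ₋₁ + pₖ₋₂ and qₖ = aₖqₖ₋₁ + qₖ₋₂:
  k=0: a=12, p=12, q=1
  k=1: a=4, p=49, q=4
  k=2: a=2, p=110, q=9
  k=3: a=2, p=269, q=22
  k=4: a=8, p=2262, q=185

2262/185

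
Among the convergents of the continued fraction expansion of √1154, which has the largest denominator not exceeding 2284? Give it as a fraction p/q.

77351/2277

√1154 = [33; 1, 32, 1, 66, …] (period length 4).
Convergents:
  p_0/q_0 = 33/1
  p_1/q_1 = 34/1
  p_2/q_2 = 1121/33
  p_3/q_3 = 1155/34
  p_4/q_4 = 77351/2277
  p_5/q_5 = 78506/2311
q_4 = 2277 ≤ 2284 < 2311 = q_5, so the answer is 77351/2277.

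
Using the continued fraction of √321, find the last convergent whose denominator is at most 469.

7722/431

√321 = [17; 1, 10, 1, 34, …] (period length 4).
Convergents:
  p_0/q_0 = 17/1
  p_1/q_1 = 18/1
  p_2/q_2 = 197/11
  p_3/q_3 = 215/12
  p_4/q_4 = 7507/419
  p_5/q_5 = 7722/431
  p_6/q_6 = 84727/4729
q_5 = 431 ≤ 469 < 4729 = q_6, so the answer is 7722/431.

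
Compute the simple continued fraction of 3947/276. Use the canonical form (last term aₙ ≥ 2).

[14; 3, 3, 13, 2]

3947 = 14×276 + 83
276 = 3×83 + 27
83 = 3×27 + 2
27 = 13×2 + 1
2 = 2×1 + 0  (stop)
So 3947/276 = [14; 3, 3, 13, 2].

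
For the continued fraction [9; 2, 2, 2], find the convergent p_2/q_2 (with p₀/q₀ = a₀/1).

47/5

Using pₖ = aₖpₖ₋₁ + pₖ₋₂, qₖ = aₖqₖ₋₁ + qₖ₋₂ (with p₋₁=1, p₋₂=0, q₋₁=0, q₋₂=1):
  k=0: a=9, p=9, q=1
  k=1: a=2, p=19, q=2
  k=2: a=2, p=47, q=5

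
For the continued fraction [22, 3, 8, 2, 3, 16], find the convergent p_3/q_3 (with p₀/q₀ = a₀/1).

1183/53

Using pₖ = aₖpₖ₋₁ + pₖ₋₂, qₖ = aₖqₖ₋₁ + qₖ₋₂ (with p₋₁=1, p₋₂=0, q₋₁=0, q₋₂=1):
  k=0: a=22, p=22, q=1
  k=1: a=3, p=67, q=3
  k=2: a=8, p=558, q=25
  k=3: a=2, p=1183, q=53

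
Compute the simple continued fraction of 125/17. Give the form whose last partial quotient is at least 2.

[7; 2, 1, 5]

125 = 7*17 + 6
17 = 2*6 + 5
6 = 1*5 + 1
5 = 5*1 + 0  (stop)
So 125/17 = [7; 2, 1, 5].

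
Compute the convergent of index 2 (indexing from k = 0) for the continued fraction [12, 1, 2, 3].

38/3

Using pₖ = aₖpₖ₋₁ + pₖ₋₂, qₖ = aₖqₖ₋₁ + qₖ₋₂ (with p₋₁=1, p₋₂=0, q₋₁=0, q₋₂=1):
  k=0: a=12, p=12, q=1
  k=1: a=1, p=13, q=1
  k=2: a=2, p=38, q=3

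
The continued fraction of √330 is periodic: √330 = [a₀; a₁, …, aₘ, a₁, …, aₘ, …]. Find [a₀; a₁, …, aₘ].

[18; 6, 36]

a₀ = ⌊√330⌋ = 18.
With m₀=0, d₀=1 and mₖ₊₁ = dₖaₖ − mₖ, dₖ₊₁ = (n − mₖ₊₁²)/dₖ, aₖ₊₁ = ⌊(a₀+mₖ₊₁)/dₖ₊₁⌋:
  k=1: m=18, d=6, a=6
  k=2: m=18, d=1, a=36
d=1 and a=2a₀=36 at k=2, so the next step gives (m, d) = (18, 6) again — its k=1 value — and the period has length 2.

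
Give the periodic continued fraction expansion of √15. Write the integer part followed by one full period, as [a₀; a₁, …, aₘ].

a₀ = ⌊√15⌋ = 3.
With m₀=0, d₀=1 and mₖ₊₁ = dₖaₖ − mₖ, dₖ₊₁ = (n − mₖ₊₁²)/dₖ, aₖ₊₁ = ⌊(a₀+mₖ₊₁)/dₖ₊₁⌋:
  k=1: m=3, d=6, a=1
  k=2: m=3, d=1, a=6
d=1 and a=2a₀=6 at k=2, so the next step gives (m, d) = (3, 6) again — its k=1 value — and the period has length 2.

[3; 1, 6]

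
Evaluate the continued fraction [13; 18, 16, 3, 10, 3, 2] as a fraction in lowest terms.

Fold from the inside: start with 2/1.
  3 + 1/2 = 7/2
  10 + 2/7 = 72/7
  3 + 7/72 = 223/72
  16 + 72/223 = 3640/223
  18 + 223/3640 = 65743/3640
  13 + 3640/65743 = 858299/65743

858299/65743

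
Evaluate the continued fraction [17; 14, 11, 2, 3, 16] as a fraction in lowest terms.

313355/18356

Fold from the inside: start with 16/1.
  3 + 1/16 = 49/16
  2 + 16/49 = 114/49
  11 + 49/114 = 1303/114
  14 + 114/1303 = 18356/1303
  17 + 1303/18356 = 313355/18356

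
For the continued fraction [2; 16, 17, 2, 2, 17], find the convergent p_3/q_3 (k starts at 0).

Using pₖ = aₖpₖ₋₁ + pₖ₋₂, qₖ = aₖqₖ₋₁ + qₖ₋₂ (with p₋₁=1, p₋₂=0, q₋₁=0, q₋₂=1):
  k=0: a=2, p=2, q=1
  k=1: a=16, p=33, q=16
  k=2: a=17, p=563, q=273
  k=3: a=2, p=1159, q=562

1159/562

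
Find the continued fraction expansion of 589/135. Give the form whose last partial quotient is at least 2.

[4; 2, 1, 3, 12]

589 = 4*135 + 49
135 = 2*49 + 37
49 = 1*37 + 12
37 = 3*12 + 1
12 = 12*1 + 0  (stop)
So 589/135 = [4; 2, 1, 3, 12].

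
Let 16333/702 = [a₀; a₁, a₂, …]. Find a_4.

15

16333 = 23·702 + 187   →  a_0 = 23
702 = 3·187 + 141   →  a_1 = 3
187 = 1·141 + 46   →  a_2 = 1
141 = 3·46 + 3   →  a_3 = 3
46 = 15·3 + 1   →  a_4 = 15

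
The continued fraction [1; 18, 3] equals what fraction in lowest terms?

58/55

Fold from the inside: start with 3/1.
  18 + 1/3 = 55/3
  1 + 3/55 = 58/55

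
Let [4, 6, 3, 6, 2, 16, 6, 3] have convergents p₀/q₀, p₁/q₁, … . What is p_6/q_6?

Using pₖ = aₖpₖ₋₁ + pₖ₋₂, qₖ = aₖqₖ₋₁ + qₖ₋₂ (with p₋₁=1, p₋₂=0, q₋₁=0, q₋₂=1):
  k=0: a=4, p=4, q=1
  k=1: a=6, p=25, q=6
  k=2: a=3, p=79, q=19
  k=3: a=6, p=499, q=120
  k=4: a=2, p=1077, q=259
  k=5: a=16, p=17731, q=4264
  k=6: a=6, p=107463, q=25843

107463/25843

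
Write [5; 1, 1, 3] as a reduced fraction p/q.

39/7

Using pₖ = aₖpₖ₋₁ + pₖ₋₂ and qₖ = aₖqₖ₋₁ + qₖ₋₂:
  k=0: a=5, p=5, q=1
  k=1: a=1, p=6, q=1
  k=2: a=1, p=11, q=2
  k=3: a=3, p=39, q=7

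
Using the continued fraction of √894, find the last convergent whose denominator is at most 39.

√894 = [29; 1, 8, 1, 58, …] (period length 4).
Convergents:
  p_0/q_0 = 29/1
  p_1/q_1 = 30/1
  p_2/q_2 = 269/9
  p_3/q_3 = 299/10
  p_4/q_4 = 17611/589
q_3 = 10 ≤ 39 < 589 = q_4, so the answer is 299/10.

299/10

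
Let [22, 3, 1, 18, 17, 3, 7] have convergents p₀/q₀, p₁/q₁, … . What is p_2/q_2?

89/4

Using pₖ = aₖpₖ₋₁ + pₖ₋₂, qₖ = aₖqₖ₋₁ + qₖ₋₂ (with p₋₁=1, p₋₂=0, q₋₁=0, q₋₂=1):
  k=0: a=22, p=22, q=1
  k=1: a=3, p=67, q=3
  k=2: a=1, p=89, q=4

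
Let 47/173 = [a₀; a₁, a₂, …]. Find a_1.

3

47 = 0·173 + 47   →  a_0 = 0
173 = 3·47 + 32   →  a_1 = 3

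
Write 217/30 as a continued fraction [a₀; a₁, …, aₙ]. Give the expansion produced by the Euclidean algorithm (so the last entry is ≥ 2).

[7; 4, 3, 2]

217 = 7*30 + 7
30 = 4*7 + 2
7 = 3*2 + 1
2 = 2*1 + 0  (stop)
So 217/30 = [7; 4, 3, 2].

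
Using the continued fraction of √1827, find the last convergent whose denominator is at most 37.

1496/35

√1827 = [42; 1, 2, 1, 8, 1, 2, 1, 84, …] (period length 8).
Convergents:
  p_0/q_0 = 42/1
  p_1/q_1 = 43/1
  p_2/q_2 = 128/3
  p_3/q_3 = 171/4
  p_4/q_4 = 1496/35
  p_5/q_5 = 1667/39
q_4 = 35 ≤ 37 < 39 = q_5, so the answer is 1496/35.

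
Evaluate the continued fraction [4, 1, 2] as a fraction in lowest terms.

14/3

Using pₖ = aₖpₖ₋₁ + pₖ₋₂ and qₖ = aₖqₖ₋₁ + qₖ₋₂:
  k=0: a=4, p=4, q=1
  k=1: a=1, p=5, q=1
  k=2: a=2, p=14, q=3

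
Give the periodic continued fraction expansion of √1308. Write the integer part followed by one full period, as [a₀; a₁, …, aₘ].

a₀ = ⌊√1308⌋ = 36.
With m₀=0, d₀=1 and mₖ₊₁ = dₖaₖ − mₖ, dₖ₊₁ = (n − mₖ₊₁²)/dₖ, aₖ₊₁ = ⌊(a₀+mₖ₊₁)/dₖ₊₁⌋:
  k=1: m=36, d=12, a=6
  k=2: m=36, d=1, a=72
d=1 and a=2a₀=72 at k=2, so the next step gives (m, d) = (36, 12) again — its k=1 value — and the period has length 2.

[36; 6, 72]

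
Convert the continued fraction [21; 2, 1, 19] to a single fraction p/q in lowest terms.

1259/59

Using pₖ = aₖpₖ₋₁ + pₖ₋₂ and qₖ = aₖqₖ₋₁ + qₖ₋₂:
  k=0: a=21, p=21, q=1
  k=1: a=2, p=43, q=2
  k=2: a=1, p=64, q=3
  k=3: a=19, p=1259, q=59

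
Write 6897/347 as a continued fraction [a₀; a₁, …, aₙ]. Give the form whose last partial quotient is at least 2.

[19; 1, 7, 14, 3]

6897 = 19·347 + 304
347 = 1·304 + 43
304 = 7·43 + 3
43 = 14·3 + 1
3 = 3·1 + 0  (stop)
So 6897/347 = [19; 1, 7, 14, 3].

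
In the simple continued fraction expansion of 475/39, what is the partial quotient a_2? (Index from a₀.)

475 = 12·39 + 7   →  a_0 = 12
39 = 5·7 + 4   →  a_1 = 5
7 = 1·4 + 3   →  a_2 = 1

1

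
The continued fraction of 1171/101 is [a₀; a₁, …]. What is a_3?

2

1171 = 11·101 + 60   →  a_0 = 11
101 = 1·60 + 41   →  a_1 = 1
60 = 1·41 + 19   →  a_2 = 1
41 = 2·19 + 3   →  a_3 = 2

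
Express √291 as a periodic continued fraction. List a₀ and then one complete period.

[17; 17, 34]

a₀ = ⌊√291⌋ = 17.
With m₀=0, d₀=1 and mₖ₊₁ = dₖaₖ − mₖ, dₖ₊₁ = (n − mₖ₊₁²)/dₖ, aₖ₊₁ = ⌊(a₀+mₖ₊₁)/dₖ₊₁⌋:
  k=1: m=17, d=2, a=17
  k=2: m=17, d=1, a=34
d=1 and a=2a₀=34 at k=2, so the next step gives (m, d) = (17, 2) again — its k=1 value — and the period has length 2.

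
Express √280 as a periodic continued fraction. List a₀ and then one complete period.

a₀ = ⌊√280⌋ = 16.
With m₀=0, d₀=1 and mₖ₊₁ = dₖaₖ − mₖ, dₖ₊₁ = (n − mₖ₊₁²)/dₖ, aₖ₊₁ = ⌊(a₀+mₖ₊₁)/dₖ₊₁⌋:
  k=1: m=16, d=24, a=1
  k=2: m=8, d=9, a=2
  k=3: m=10, d=20, a=1
  k=4: m=10, d=9, a=2
  k=5: m=8, d=24, a=1
  k=6: m=16, d=1, a=32
d=1 and a=2a₀=32 at k=6, so the next step gives (m, d) = (16, 24) again — its k=1 value — and the period has length 6.

[16; 1, 2, 1, 2, 1, 32]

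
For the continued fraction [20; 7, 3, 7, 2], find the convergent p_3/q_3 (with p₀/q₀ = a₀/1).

Using pₖ = aₖpₖ₋₁ + pₖ₋₂, qₖ = aₖqₖ₋₁ + qₖ₋₂ (with p₋₁=1, p₋₂=0, q₋₁=0, q₋₂=1):
  k=0: a=20, p=20, q=1
  k=1: a=7, p=141, q=7
  k=2: a=3, p=443, q=22
  k=3: a=7, p=3242, q=161

3242/161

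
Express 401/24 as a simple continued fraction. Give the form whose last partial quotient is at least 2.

[16; 1, 2, 2, 3]

401 = 16*24 + 17
24 = 1*17 + 7
17 = 2*7 + 3
7 = 2*3 + 1
3 = 3*1 + 0  (stop)
So 401/24 = [16; 1, 2, 2, 3].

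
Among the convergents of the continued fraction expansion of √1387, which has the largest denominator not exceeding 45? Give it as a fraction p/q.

√1387 = [37; 4, 8, 37, 8, 4, 74, …] (period length 6).
Convergents:
  p_0/q_0 = 37/1
  p_1/q_1 = 149/4
  p_2/q_2 = 1229/33
  p_3/q_3 = 45622/1225
q_2 = 33 ≤ 45 < 1225 = q_3, so the answer is 1229/33.

1229/33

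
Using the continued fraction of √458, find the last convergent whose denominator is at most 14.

√458 = [21; 2, 2, 42, …] (period length 3).
Convergents:
  p_0/q_0 = 21/1
  p_1/q_1 = 43/2
  p_2/q_2 = 107/5
  p_3/q_3 = 4537/212
q_2 = 5 ≤ 14 < 212 = q_3, so the answer is 107/5.

107/5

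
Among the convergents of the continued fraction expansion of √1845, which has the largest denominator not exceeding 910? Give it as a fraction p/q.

37842/881

√1845 = [42; 1, 20, 2, 20, 1, 84, …] (period length 6).
Convergents:
  p_0/q_0 = 42/1
  p_1/q_1 = 43/1
  p_2/q_2 = 902/21
  p_3/q_3 = 1847/43
  p_4/q_4 = 37842/881
  p_5/q_5 = 39689/924
q_4 = 881 ≤ 910 < 924 = q_5, so the answer is 37842/881.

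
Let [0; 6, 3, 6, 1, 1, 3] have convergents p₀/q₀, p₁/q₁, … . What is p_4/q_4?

Using pₖ = aₖpₖ₋₁ + pₖ₋₂, qₖ = aₖqₖ₋₁ + qₖ₋₂ (with p₋₁=1, p₋₂=0, q₋₁=0, q₋₂=1):
  k=0: a=0, p=0, q=1
  k=1: a=6, p=1, q=6
  k=2: a=3, p=3, q=19
  k=3: a=6, p=19, q=120
  k=4: a=1, p=22, q=139

22/139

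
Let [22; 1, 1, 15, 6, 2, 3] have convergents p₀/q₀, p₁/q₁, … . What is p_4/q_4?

4233/188

Using pₖ = aₖpₖ₋₁ + pₖ₋₂, qₖ = aₖqₖ₋₁ + qₖ₋₂ (with p₋₁=1, p₋₂=0, q₋₁=0, q₋₂=1):
  k=0: a=22, p=22, q=1
  k=1: a=1, p=23, q=1
  k=2: a=1, p=45, q=2
  k=3: a=15, p=698, q=31
  k=4: a=6, p=4233, q=188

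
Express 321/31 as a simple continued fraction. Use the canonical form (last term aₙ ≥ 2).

[10; 2, 1, 4, 2]

321 = 10×31 + 11
31 = 2×11 + 9
11 = 1×9 + 2
9 = 4×2 + 1
2 = 2×1 + 0  (stop)
So 321/31 = [10; 2, 1, 4, 2].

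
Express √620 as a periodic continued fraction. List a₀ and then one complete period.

a₀ = ⌊√620⌋ = 24.
With m₀=0, d₀=1 and mₖ₊₁ = dₖaₖ − mₖ, dₖ₊₁ = (n − mₖ₊₁²)/dₖ, aₖ₊₁ = ⌊(a₀+mₖ₊₁)/dₖ₊₁⌋:
  k=1: m=24, d=44, a=1
  k=2: m=20, d=5, a=8
  k=3: m=20, d=44, a=1
  k=4: m=24, d=1, a=48
d=1 and a=2a₀=48 at k=4, so the next step gives (m, d) = (24, 44) again — its k=1 value — and the period has length 4.

[24; 1, 8, 1, 48]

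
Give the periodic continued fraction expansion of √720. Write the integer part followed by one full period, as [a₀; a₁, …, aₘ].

a₀ = ⌊√720⌋ = 26.

[26; 1, 4, 1, 52]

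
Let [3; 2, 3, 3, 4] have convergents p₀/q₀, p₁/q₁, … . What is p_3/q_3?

79/23

Using pₖ = aₖpₖ₋₁ + pₖ₋₂, qₖ = aₖqₖ₋₁ + qₖ₋₂ (with p₋₁=1, p₋₂=0, q₋₁=0, q₋₂=1):
  k=0: a=3, p=3, q=1
  k=1: a=2, p=7, q=2
  k=2: a=3, p=24, q=7
  k=3: a=3, p=79, q=23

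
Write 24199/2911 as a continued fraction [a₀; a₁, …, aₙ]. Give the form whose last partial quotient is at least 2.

[8; 3, 5, 8, 2, 10]

24199 = 8×2911 + 911
2911 = 3×911 + 178
911 = 5×178 + 21
178 = 8×21 + 10
21 = 2×10 + 1
10 = 10×1 + 0  (stop)
So 24199/2911 = [8; 3, 5, 8, 2, 10].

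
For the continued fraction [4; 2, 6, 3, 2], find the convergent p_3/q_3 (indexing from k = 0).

183/41

Using pₖ = aₖpₖ₋₁ + pₖ₋₂, qₖ = aₖqₖ₋₁ + qₖ₋₂ (with p₋₁=1, p₋₂=0, q₋₁=0, q₋₂=1):
  k=0: a=4, p=4, q=1
  k=1: a=2, p=9, q=2
  k=2: a=6, p=58, q=13
  k=3: a=3, p=183, q=41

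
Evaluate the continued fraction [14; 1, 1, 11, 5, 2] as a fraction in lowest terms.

3732/257

Fold from the inside: start with 2/1.
  5 + 1/2 = 11/2
  11 + 2/11 = 123/11
  1 + 11/123 = 134/123
  1 + 123/134 = 257/134
  14 + 134/257 = 3732/257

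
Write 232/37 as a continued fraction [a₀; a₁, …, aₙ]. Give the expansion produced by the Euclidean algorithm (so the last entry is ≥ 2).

[6; 3, 1, 2, 3]

232 = 6·37 + 10
37 = 3·10 + 7
10 = 1·7 + 3
7 = 2·3 + 1
3 = 3·1 + 0  (stop)
So 232/37 = [6; 3, 1, 2, 3].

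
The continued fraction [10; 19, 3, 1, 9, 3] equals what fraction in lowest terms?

Fold from the inside: start with 3/1.
  9 + 1/3 = 28/3
  1 + 3/28 = 31/28
  3 + 28/31 = 121/31
  19 + 31/121 = 2330/121
  10 + 121/2330 = 23421/2330

23421/2330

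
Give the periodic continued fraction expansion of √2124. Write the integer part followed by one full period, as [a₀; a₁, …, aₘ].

a₀ = ⌊√2124⌋ = 46.
With m₀=0, d₀=1 and mₖ₊₁ = dₖaₖ − mₖ, dₖ₊₁ = (n − mₖ₊₁²)/dₖ, aₖ₊₁ = ⌊(a₀+mₖ₊₁)/dₖ₊₁⌋:
  k=1: m=46, d=8, a=11
  k=2: m=42, d=45, a=1
  k=3: m=3, d=47, a=1
  k=4: m=44, d=4, a=22
  k=5: m=44, d=47, a=1
  k=6: m=3, d=45, a=1
  k=7: m=42, d=8, a=11
  k=8: m=46, d=1, a=92
d=1 and a=2a₀=92 at k=8, so the next step gives (m, d) = (46, 8) again — its k=1 value — and the period has length 8.

[46; 11, 1, 1, 22, 1, 1, 11, 92]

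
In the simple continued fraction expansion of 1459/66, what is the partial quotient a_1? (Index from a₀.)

1459 = 22·66 + 7   →  a_0 = 22
66 = 9·7 + 3   →  a_1 = 9

9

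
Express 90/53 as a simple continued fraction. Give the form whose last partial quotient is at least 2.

90 = 1·53 + 37
53 = 1·37 + 16
37 = 2·16 + 5
16 = 3·5 + 1
5 = 5·1 + 0  (stop)
So 90/53 = [1; 1, 2, 3, 5].

[1; 1, 2, 3, 5]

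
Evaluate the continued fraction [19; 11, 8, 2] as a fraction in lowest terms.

Using pₖ = aₖpₖ₋₁ + pₖ₋₂ and qₖ = aₖqₖ₋₁ + qₖ₋₂:
  k=0: a=19, p=19, q=1
  k=1: a=11, p=210, q=11
  k=2: a=8, p=1699, q=89
  k=3: a=2, p=3608, q=189

3608/189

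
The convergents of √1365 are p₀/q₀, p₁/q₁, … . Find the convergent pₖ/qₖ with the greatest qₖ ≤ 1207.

25271/684

√1365 = [36; 1, 17, 2, 17, 1, 72, …] (period length 6).
Convergents:
  p_0/q_0 = 36/1
  p_1/q_1 = 37/1
  p_2/q_2 = 665/18
  p_3/q_3 = 1367/37
  p_4/q_4 = 23904/647
  p_5/q_5 = 25271/684
  p_6/q_6 = 1843416/49895
q_5 = 684 ≤ 1207 < 49895 = q_6, so the answer is 25271/684.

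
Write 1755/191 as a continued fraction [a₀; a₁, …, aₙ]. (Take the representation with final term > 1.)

1755 = 9·191 + 36
191 = 5·36 + 11
36 = 3·11 + 3
11 = 3·3 + 2
3 = 1·2 + 1
2 = 2·1 + 0  (stop)
So 1755/191 = [9; 5, 3, 3, 1, 2].

[9; 5, 3, 3, 1, 2]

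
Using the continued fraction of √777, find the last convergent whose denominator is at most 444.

12237/439

√777 = [27; 1, 6, 1, 54, …] (period length 4).
Convergents:
  p_0/q_0 = 27/1
  p_1/q_1 = 28/1
  p_2/q_2 = 195/7
  p_3/q_3 = 223/8
  p_4/q_4 = 12237/439
  p_5/q_5 = 12460/447
q_4 = 439 ≤ 444 < 447 = q_5, so the answer is 12237/439.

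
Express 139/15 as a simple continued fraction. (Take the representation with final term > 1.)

[9; 3, 1, 3]

139 = 9*15 + 4
15 = 3*4 + 3
4 = 1*3 + 1
3 = 3*1 + 0  (stop)
So 139/15 = [9; 3, 1, 3].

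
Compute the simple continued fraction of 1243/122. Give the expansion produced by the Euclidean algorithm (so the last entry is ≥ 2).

[10; 5, 3, 3, 2]

1243 = 10×122 + 23
122 = 5×23 + 7
23 = 3×7 + 2
7 = 3×2 + 1
2 = 2×1 + 0  (stop)
So 1243/122 = [10; 5, 3, 3, 2].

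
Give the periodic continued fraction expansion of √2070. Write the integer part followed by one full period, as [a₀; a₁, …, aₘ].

a₀ = ⌊√2070⌋ = 45.
With m₀=0, d₀=1 and mₖ₊₁ = dₖaₖ − mₖ, dₖ₊₁ = (n − mₖ₊₁²)/dₖ, aₖ₊₁ = ⌊(a₀+mₖ₊₁)/dₖ₊₁⌋:
  k=1: m=45, d=45, a=2
  k=2: m=45, d=1, a=90
d=1 and a=2a₀=90 at k=2, so the next step gives (m, d) = (45, 45) again — its k=1 value — and the period has length 2.

[45; 2, 90]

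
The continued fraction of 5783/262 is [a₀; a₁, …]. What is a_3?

5783 = 22·262 + 19   →  a_0 = 22
262 = 13·19 + 15   →  a_1 = 13
19 = 1·15 + 4   →  a_2 = 1
15 = 3·4 + 3   →  a_3 = 3

3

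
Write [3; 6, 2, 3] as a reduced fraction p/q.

Fold from the inside: start with 3/1.
  2 + 1/3 = 7/3
  6 + 3/7 = 45/7
  3 + 7/45 = 142/45

142/45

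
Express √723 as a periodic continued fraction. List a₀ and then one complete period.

a₀ = ⌊√723⌋ = 26.

[26; 1, 7, 1, 52]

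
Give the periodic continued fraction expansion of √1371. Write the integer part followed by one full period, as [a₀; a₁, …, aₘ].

[37; 37, 74]

a₀ = ⌊√1371⌋ = 37.
With m₀=0, d₀=1 and mₖ₊₁ = dₖaₖ − mₖ, dₖ₊₁ = (n − mₖ₊₁²)/dₖ, aₖ₊₁ = ⌊(a₀+mₖ₊₁)/dₖ₊₁⌋:
  k=1: m=37, d=2, a=37
  k=2: m=37, d=1, a=74
d=1 and a=2a₀=74 at k=2, so the next step gives (m, d) = (37, 2) again — its k=1 value — and the period has length 2.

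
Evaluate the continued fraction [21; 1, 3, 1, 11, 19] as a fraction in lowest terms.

24543/1126

Fold from the inside: start with 19/1.
  11 + 1/19 = 210/19
  1 + 19/210 = 229/210
  3 + 210/229 = 897/229
  1 + 229/897 = 1126/897
  21 + 897/1126 = 24543/1126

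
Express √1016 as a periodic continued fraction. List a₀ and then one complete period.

[31; 1, 6, 1, 62]

a₀ = ⌊√1016⌋ = 31.
With m₀=0, d₀=1 and mₖ₊₁ = dₖaₖ − mₖ, dₖ₊₁ = (n − mₖ₊₁²)/dₖ, aₖ₊₁ = ⌊(a₀+mₖ₊₁)/dₖ₊₁⌋:
  k=1: m=31, d=55, a=1
  k=2: m=24, d=8, a=6
  k=3: m=24, d=55, a=1
  k=4: m=31, d=1, a=62
d=1 and a=2a₀=62 at k=4, so the next step gives (m, d) = (31, 55) again — its k=1 value — and the period has length 4.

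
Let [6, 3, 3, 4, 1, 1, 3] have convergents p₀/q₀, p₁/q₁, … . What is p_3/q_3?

271/43

Using pₖ = aₖpₖ₋₁ + pₖ₋₂, qₖ = aₖqₖ₋₁ + qₖ₋₂ (with p₋₁=1, p₋₂=0, q₋₁=0, q₋₂=1):
  k=0: a=6, p=6, q=1
  k=1: a=3, p=19, q=3
  k=2: a=3, p=63, q=10
  k=3: a=4, p=271, q=43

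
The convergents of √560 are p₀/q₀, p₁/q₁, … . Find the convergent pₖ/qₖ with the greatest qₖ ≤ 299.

6697/283

√560 = [23; 1, 1, 1, 46, …] (period length 4).
Convergents:
  p_0/q_0 = 23/1
  p_1/q_1 = 24/1
  p_2/q_2 = 47/2
  p_3/q_3 = 71/3
  p_4/q_4 = 3313/140
  p_5/q_5 = 3384/143
  p_6/q_6 = 6697/283
  p_7/q_7 = 10081/426
q_6 = 283 ≤ 299 < 426 = q_7, so the answer is 6697/283.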